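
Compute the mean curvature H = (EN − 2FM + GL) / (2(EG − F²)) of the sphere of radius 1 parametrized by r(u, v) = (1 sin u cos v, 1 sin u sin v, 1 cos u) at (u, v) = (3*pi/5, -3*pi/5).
H = -1

With E = 1, F = 0, G = sin(u)^2, L = -sin(u)/Abs(sin(u)), M = 0, N = -sin(u)^3/Abs(sin(u)), assemble
  H = (EN − 2FM + GL) / (2(EG − F²)) = -sin(u)/Abs(sin(u)).
At (u, v) = (3*pi/5, -3*pi/5): H = -1.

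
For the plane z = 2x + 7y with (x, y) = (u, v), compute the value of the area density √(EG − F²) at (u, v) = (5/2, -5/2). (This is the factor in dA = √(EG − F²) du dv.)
√(EG − F²)|_{(5/2, -5/2)} = 3*sqrt(6)

E = 5, F = 14, G = 50, so EG − F² = 54. Taking the positive square root: √(EG − F²) = 3*sqrt(6). At (u, v) = (5/2, -5/2): 3*sqrt(6).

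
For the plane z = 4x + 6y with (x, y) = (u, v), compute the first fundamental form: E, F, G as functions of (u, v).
E = 17;  F = 24;  G = 37

Compute partials: r_u = (1, 0, 4), r_v = (0, 1, 6). Then
  E = r_u · r_u = 17,
  F = r_u · r_v = 24,
  G = r_v · r_v = 37.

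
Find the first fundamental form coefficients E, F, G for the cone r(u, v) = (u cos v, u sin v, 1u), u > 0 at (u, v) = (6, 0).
E = 2;  F = 0;  G = 36

Partials: r_u = (cos(v), sin(v), 1), r_v = (-u*sin(v), u*cos(v), 0). As functions of (u, v):
  E = r_u · r_u = 2,
  F = r_u · r_v = 0,
  G = r_v · r_v = u^2.
Evaluating at (u, v) = (6, 0): E = 2, F = 0, G = 36.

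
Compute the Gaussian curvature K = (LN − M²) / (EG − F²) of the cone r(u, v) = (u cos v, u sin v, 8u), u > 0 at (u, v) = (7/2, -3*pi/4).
K = 0

Coefficients of the first fundamental form: E = 65, F = 0, G = u^2.
Coefficients of the second fundamental form: L = 0, M = 0, N = 8*sqrt(65)*u^2/(65*Abs(u)).
Assemble K = (LN − M²)/(EG − F²) = 0. At (u, v) = (7/2, -3*pi/4): K = 0.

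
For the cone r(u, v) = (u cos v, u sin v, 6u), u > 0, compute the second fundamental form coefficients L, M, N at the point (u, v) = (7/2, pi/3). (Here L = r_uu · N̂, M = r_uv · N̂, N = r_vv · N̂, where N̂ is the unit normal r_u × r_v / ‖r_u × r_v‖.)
L = 0;  M = 0;  N = 21*sqrt(37)/37

Compute the unit normal N̂(u, v) = (-6*sqrt(37)*u*cos(v)/(37*Abs(u)), -6*sqrt(37)*u*sin(v)/(37*Abs(u)), sqrt(37)*u/(37*Abs(u))), and the second partials r_uu, r_uv, r_vv. Take dot products:
  L(u, v) = r_uu · N̂ = 0,
  M(u, v) = r_uv · N̂ = 0,
  N(u, v) = r_vv · N̂ = 6*sqrt(37)*u^2/(37*Abs(u)).
Evaluating at (u, v) = (7/2, pi/3):
  L = 0, M = 0, N = 21*sqrt(37)/37.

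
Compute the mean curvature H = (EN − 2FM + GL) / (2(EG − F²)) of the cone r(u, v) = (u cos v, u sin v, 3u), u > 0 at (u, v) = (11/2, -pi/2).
H = 3*sqrt(10)/110

With E = 10, F = 0, G = u^2, L = 0, M = 0, N = 3*sqrt(10)*u^2/(10*Abs(u)), assemble
  H = (EN − 2FM + GL) / (2(EG − F²)) = 3*sqrt(10)/(20*Abs(u)).
At (u, v) = (11/2, -pi/2): H = 3*sqrt(10)/110.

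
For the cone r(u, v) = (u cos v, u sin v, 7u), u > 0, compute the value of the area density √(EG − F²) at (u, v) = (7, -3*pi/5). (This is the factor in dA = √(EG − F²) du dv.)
√(EG − F²)|_{(7, -3*pi/5)} = 35*sqrt(2)

E = 50, F = 0, G = u^2, so EG − F² = 50*u^2. Taking the positive square root: √(EG − F²) = 5*sqrt(2)*Abs(u). At (u, v) = (7, -3*pi/5): 35*sqrt(2).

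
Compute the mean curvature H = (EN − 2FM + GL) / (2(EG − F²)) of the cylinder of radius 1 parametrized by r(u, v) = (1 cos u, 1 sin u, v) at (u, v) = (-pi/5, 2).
H = -1/2

With E = 1, F = 0, G = 1, L = -1, M = 0, N = 0, assemble
  H = (EN − 2FM + GL) / (2(EG − F²)) = -1/2.
At (u, v) = (-pi/5, 2): H = -1/2.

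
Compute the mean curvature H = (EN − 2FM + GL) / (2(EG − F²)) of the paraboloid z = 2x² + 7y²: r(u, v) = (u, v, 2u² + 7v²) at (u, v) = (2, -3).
H = 3985*sqrt(1829)/3345241

With E = 16*u^2 + 1, F = 56*u*v, G = 196*v^2 + 1, L = 4/sqrt(16*u^2 + 196*v^2 + 1), M = 0, N = 14/sqrt(16*u^2 + 196*v^2 + 1), assemble
  H = (EN − 2FM + GL) / (2(EG − F²)) = (112*u^2 + 392*v^2 + 9)/(16*u^2 + 196*v^2 + 1)^(3/2).
At (u, v) = (2, -3): H = 3985*sqrt(1829)/3345241.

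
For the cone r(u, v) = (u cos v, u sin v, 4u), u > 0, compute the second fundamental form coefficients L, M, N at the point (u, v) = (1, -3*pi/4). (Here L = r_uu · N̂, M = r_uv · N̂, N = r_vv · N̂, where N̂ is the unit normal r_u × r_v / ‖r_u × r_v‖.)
L = 0;  M = 0;  N = 4*sqrt(17)/17

Compute the unit normal N̂(u, v) = (-4*sqrt(17)*u*cos(v)/(17*Abs(u)), -4*sqrt(17)*u*sin(v)/(17*Abs(u)), sqrt(17)*u/(17*Abs(u))), and the second partials r_uu, r_uv, r_vv. Take dot products:
  L(u, v) = r_uu · N̂ = 0,
  M(u, v) = r_uv · N̂ = 0,
  N(u, v) = r_vv · N̂ = 4*sqrt(17)*u^2/(17*Abs(u)).
Evaluating at (u, v) = (1, -3*pi/4):
  L = 0, M = 0, N = 4*sqrt(17)/17.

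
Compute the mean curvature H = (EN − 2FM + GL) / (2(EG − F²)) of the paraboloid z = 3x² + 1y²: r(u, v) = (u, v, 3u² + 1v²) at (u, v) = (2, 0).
H = 148*sqrt(145)/21025

With E = 36*u^2 + 1, F = 12*u*v, G = 4*v^2 + 1, L = 6/sqrt(36*u^2 + 4*v^2 + 1), M = 0, N = 2/sqrt(36*u^2 + 4*v^2 + 1), assemble
  H = (EN − 2FM + GL) / (2(EG − F²)) = 4*(9*u^2 + 3*v^2 + 1)/(36*u^2 + 4*v^2 + 1)^(3/2).
At (u, v) = (2, 0): H = 148*sqrt(145)/21025.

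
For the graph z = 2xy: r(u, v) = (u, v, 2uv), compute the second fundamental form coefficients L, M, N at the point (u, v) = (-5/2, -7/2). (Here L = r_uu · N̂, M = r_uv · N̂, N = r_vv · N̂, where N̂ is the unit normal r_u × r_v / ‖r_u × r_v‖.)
L = 0;  M = 2*sqrt(3)/15;  N = 0

Compute the unit normal N̂(u, v) = (-2*v/sqrt(4*u^2 + 4*v^2 + 1), -2*u/sqrt(4*u^2 + 4*v^2 + 1), 1/sqrt(4*u^2 + 4*v^2 + 1)), and the second partials r_uu, r_uv, r_vv. Take dot products:
  L(u, v) = r_uu · N̂ = 0,
  M(u, v) = r_uv · N̂ = 2/sqrt(4*u^2 + 4*v^2 + 1),
  N(u, v) = r_vv · N̂ = 0.
Evaluating at (u, v) = (-5/2, -7/2):
  L = 0, M = 2*sqrt(3)/15, N = 0.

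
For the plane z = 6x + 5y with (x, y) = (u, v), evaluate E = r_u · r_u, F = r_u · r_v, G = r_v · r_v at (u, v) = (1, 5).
E = 37;  F = 30;  G = 26

Partials: r_u = (1, 0, 6), r_v = (0, 1, 5). As functions of (u, v):
  E = r_u · r_u = 37,
  F = r_u · r_v = 30,
  G = r_v · r_v = 26.
Evaluating at (u, v) = (1, 5): E = 37, F = 30, G = 26.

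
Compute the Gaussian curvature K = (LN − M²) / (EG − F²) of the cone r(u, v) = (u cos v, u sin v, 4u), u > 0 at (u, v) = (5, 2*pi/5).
K = 0

Coefficients of the first fundamental form: E = 17, F = 0, G = u^2.
Coefficients of the second fundamental form: L = 0, M = 0, N = 4*sqrt(17)*u^2/(17*Abs(u)).
Assemble K = (LN − M²)/(EG − F²) = 0. At (u, v) = (5, 2*pi/5): K = 0.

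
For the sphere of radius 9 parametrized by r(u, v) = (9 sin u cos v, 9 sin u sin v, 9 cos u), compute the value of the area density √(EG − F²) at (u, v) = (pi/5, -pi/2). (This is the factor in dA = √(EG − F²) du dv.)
√(EG − F²)|_{(pi/5, -pi/2)} = 81*sqrt(10 - 2*sqrt(5))/4

E = 81, F = 0, G = 81*sin(u)^2, so EG − F² = 6561*sin(u)^2. Taking the positive square root: √(EG − F²) = 81*Abs(sin(u)). At (u, v) = (pi/5, -pi/2): 81*sqrt(10 - 2*sqrt(5))/4.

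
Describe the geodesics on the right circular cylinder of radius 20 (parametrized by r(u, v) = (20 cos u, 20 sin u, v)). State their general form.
The cylinder is flat (K = 0) and locally isometric to the plane via the development (u, v) ↦ (20 u, v). Geodesics are the pre-images of straight lines: circles (v constant), vertical lines (u constant), and helices (v = c · u + d) for constants c, d.

A right cylinder has E = 20², F = 0, G = 1, so EG − F² = 20², and L = −20, M = N = 0, giving K = (LN − M²)/(EG − F²) = 0 everywhere. A flat surface is locally isometric to the Euclidean plane via the map (u, v) ↦ (20 u, v). Straight lines in the (x̃, ỹ) plane pull back to: (a) horizontal circles (v = const), (b) vertical generators (u = const), and (c) helices (20 u tan θ = v, i.e. v = c · u + d).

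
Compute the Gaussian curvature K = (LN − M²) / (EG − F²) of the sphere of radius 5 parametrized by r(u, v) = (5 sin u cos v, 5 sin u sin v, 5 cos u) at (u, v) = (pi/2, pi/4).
K = 1/25

Coefficients of the first fundamental form: E = 25, F = 0, G = 25*sin(u)^2.
Coefficients of the second fundamental form: L = -5*sin(u)/Abs(sin(u)), M = 0, N = -5*sin(u)^3/Abs(sin(u)).
Assemble K = (LN − M²)/(EG − F²) = 1/25. At (u, v) = (pi/2, pi/4): K = 1/25.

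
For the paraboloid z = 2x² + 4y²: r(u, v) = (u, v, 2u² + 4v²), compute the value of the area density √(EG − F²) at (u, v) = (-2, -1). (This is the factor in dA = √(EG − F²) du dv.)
√(EG − F²)|_{(-2, -1)} = sqrt(129)

E = 16*u^2 + 1, F = 32*u*v, G = 64*v^2 + 1, so EG − F² = 16*u^2 + 64*v^2 + 1. Taking the positive square root: √(EG − F²) = sqrt(16*u^2 + 64*v^2 + 1). At (u, v) = (-2, -1): sqrt(129).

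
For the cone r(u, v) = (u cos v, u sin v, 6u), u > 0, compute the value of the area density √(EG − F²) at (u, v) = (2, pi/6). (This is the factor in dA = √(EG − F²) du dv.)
√(EG − F²)|_{(2, pi/6)} = 2*sqrt(37)

E = 37, F = 0, G = u^2, so EG − F² = 37*u^2. Taking the positive square root: √(EG − F²) = sqrt(37)*Abs(u). At (u, v) = (2, pi/6): 2*sqrt(37).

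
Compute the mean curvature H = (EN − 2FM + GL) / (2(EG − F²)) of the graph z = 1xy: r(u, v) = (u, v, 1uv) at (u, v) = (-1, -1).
H = -sqrt(3)/9

With E = v^2 + 1, F = u*v, G = u^2 + 1, L = 0, M = 1/sqrt(u^2 + v^2 + 1), N = 0, assemble
  H = (EN − 2FM + GL) / (2(EG − F²)) = -u*v/(u^2 + v^2 + 1)^(3/2).
At (u, v) = (-1, -1): H = -sqrt(3)/9.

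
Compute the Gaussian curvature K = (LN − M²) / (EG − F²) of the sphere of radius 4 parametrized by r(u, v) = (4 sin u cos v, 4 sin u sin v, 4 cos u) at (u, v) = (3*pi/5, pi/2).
K = 1/16

Coefficients of the first fundamental form: E = 16, F = 0, G = 16*sin(u)^2.
Coefficients of the second fundamental form: L = -4*sin(u)/Abs(sin(u)), M = 0, N = -4*sin(u)^3/Abs(sin(u)).
Assemble K = (LN − M²)/(EG − F²) = 1/16. At (u, v) = (3*pi/5, pi/2): K = 1/16.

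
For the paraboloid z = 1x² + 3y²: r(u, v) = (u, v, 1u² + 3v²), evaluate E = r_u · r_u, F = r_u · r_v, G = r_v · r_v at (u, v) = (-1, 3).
E = 5;  F = -36;  G = 325

Partials: r_u = (1, 0, 2*u), r_v = (0, 1, 6*v). As functions of (u, v):
  E = r_u · r_u = 4*u^2 + 1,
  F = r_u · r_v = 12*u*v,
  G = r_v · r_v = 36*v^2 + 1.
Evaluating at (u, v) = (-1, 3): E = 5, F = -36, G = 325.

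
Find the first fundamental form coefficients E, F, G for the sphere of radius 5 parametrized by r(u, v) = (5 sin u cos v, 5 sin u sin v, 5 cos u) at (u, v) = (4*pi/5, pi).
E = 25;  F = 0;  G = 125/8 - 25*sqrt(5)/8

Partials: r_u = (5*cos(u)*cos(v), 5*sin(v)*cos(u), -5*sin(u)), r_v = (-5*sin(u)*sin(v), 5*sin(u)*cos(v), 0). As functions of (u, v):
  E = r_u · r_u = 25,
  F = r_u · r_v = 0,
  G = r_v · r_v = 25*sin(u)^2.
Evaluating at (u, v) = (4*pi/5, pi): E = 25, F = 0, G = 125/8 - 25*sqrt(5)/8.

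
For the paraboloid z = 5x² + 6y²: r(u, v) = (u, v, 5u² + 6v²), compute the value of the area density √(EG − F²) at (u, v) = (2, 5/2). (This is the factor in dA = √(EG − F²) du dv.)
√(EG − F²)|_{(2, 5/2)} = sqrt(1301)

E = 100*u^2 + 1, F = 120*u*v, G = 144*v^2 + 1, so EG − F² = 100*u^2 + 144*v^2 + 1. Taking the positive square root: √(EG − F²) = sqrt(100*u^2 + 144*v^2 + 1). At (u, v) = (2, 5/2): sqrt(1301).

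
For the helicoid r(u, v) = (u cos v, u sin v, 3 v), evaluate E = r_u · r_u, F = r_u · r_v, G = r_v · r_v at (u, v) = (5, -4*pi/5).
E = 1;  F = 0;  G = 34

Partials: r_u = (cos(v), sin(v), 0), r_v = (-u*sin(v), u*cos(v), 3). As functions of (u, v):
  E = r_u · r_u = 1,
  F = r_u · r_v = 0,
  G = r_v · r_v = u^2 + 9.
Evaluating at (u, v) = (5, -4*pi/5): E = 1, F = 0, G = 34.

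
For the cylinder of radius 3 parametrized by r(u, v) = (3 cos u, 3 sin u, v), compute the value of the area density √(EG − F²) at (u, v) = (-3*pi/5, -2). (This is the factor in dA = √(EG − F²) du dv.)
√(EG − F²)|_{(-3*pi/5, -2)} = 3

E = 9, F = 0, G = 1, so EG − F² = 9. Taking the positive square root: √(EG − F²) = 3. At (u, v) = (-3*pi/5, -2): 3.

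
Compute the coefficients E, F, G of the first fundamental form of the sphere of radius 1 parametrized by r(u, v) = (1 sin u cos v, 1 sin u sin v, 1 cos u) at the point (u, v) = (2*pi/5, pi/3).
E = 1;  F = 0;  G = sqrt(5)/8 + 5/8

Partials: r_u = (cos(u)*cos(v), sin(v)*cos(u), -sin(u)), r_v = (-sin(u)*sin(v), sin(u)*cos(v), 0). As functions of (u, v):
  E = r_u · r_u = 1,
  F = r_u · r_v = 0,
  G = r_v · r_v = sin(u)^2.
Evaluating at (u, v) = (2*pi/5, pi/3): E = 1, F = 0, G = sqrt(5)/8 + 5/8.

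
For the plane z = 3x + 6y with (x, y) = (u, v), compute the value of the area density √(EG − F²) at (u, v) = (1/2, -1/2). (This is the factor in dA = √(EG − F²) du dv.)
√(EG − F²)|_{(1/2, -1/2)} = sqrt(46)

E = 10, F = 18, G = 37, so EG − F² = 46. Taking the positive square root: √(EG − F²) = sqrt(46). At (u, v) = (1/2, -1/2): sqrt(46).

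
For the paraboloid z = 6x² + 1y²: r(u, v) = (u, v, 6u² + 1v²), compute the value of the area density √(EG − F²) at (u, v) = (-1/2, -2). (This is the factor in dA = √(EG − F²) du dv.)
√(EG − F²)|_{(-1/2, -2)} = sqrt(53)

E = 144*u^2 + 1, F = 24*u*v, G = 4*v^2 + 1, so EG − F² = 144*u^2 + 4*v^2 + 1. Taking the positive square root: √(EG − F²) = sqrt(144*u^2 + 4*v^2 + 1). At (u, v) = (-1/2, -2): sqrt(53).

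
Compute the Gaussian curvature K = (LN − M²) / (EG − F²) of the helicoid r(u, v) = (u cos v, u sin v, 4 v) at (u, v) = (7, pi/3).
K = -16/4225

Coefficients of the first fundamental form: E = 1, F = 0, G = u^2 + 16.
Coefficients of the second fundamental form: L = 0, M = -4/sqrt(u^2 + 16), N = 0.
Assemble K = (LN − M²)/(EG − F²) = -16/(u^2 + 16)^2. At (u, v) = (7, pi/3): K = -16/4225.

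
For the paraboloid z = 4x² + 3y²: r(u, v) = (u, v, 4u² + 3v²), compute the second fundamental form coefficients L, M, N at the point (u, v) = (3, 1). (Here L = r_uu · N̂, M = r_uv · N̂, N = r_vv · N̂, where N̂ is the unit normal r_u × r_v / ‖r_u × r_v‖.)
L = 8*sqrt(613)/613;  M = 0;  N = 6*sqrt(613)/613

Compute the unit normal N̂(u, v) = (-8*u/sqrt(64*u^2 + 36*v^2 + 1), -6*v/sqrt(64*u^2 + 36*v^2 + 1), 1/sqrt(64*u^2 + 36*v^2 + 1)), and the second partials r_uu, r_uv, r_vv. Take dot products:
  L(u, v) = r_uu · N̂ = 8/sqrt(64*u^2 + 36*v^2 + 1),
  M(u, v) = r_uv · N̂ = 0,
  N(u, v) = r_vv · N̂ = 6/sqrt(64*u^2 + 36*v^2 + 1).
Evaluating at (u, v) = (3, 1):
  L = 8*sqrt(613)/613, M = 0, N = 6*sqrt(613)/613.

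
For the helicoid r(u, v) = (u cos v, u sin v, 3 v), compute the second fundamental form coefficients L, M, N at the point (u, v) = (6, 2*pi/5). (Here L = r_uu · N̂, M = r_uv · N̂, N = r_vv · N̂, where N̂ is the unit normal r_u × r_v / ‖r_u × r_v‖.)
L = 0;  M = -sqrt(5)/5;  N = 0

Compute the unit normal N̂(u, v) = (3*sin(v)/sqrt(u^2 + 9), -3*cos(v)/sqrt(u^2 + 9), u/sqrt(u^2 + 9)), and the second partials r_uu, r_uv, r_vv. Take dot products:
  L(u, v) = r_uu · N̂ = 0,
  M(u, v) = r_uv · N̂ = -3/sqrt(u^2 + 9),
  N(u, v) = r_vv · N̂ = 0.
Evaluating at (u, v) = (6, 2*pi/5):
  L = 0, M = -sqrt(5)/5, N = 0.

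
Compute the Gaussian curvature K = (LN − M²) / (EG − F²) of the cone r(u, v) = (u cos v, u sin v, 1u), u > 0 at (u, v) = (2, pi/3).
K = 0

Coefficients of the first fundamental form: E = 2, F = 0, G = u^2.
Coefficients of the second fundamental form: L = 0, M = 0, N = sqrt(2)*u^2/(2*Abs(u)).
Assemble K = (LN − M²)/(EG − F²) = 0. At (u, v) = (2, pi/3): K = 0.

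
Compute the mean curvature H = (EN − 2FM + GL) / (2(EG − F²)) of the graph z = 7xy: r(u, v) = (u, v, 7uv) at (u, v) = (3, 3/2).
H = -12348/103823

With E = 49*v^2 + 1, F = 49*u*v, G = 49*u^2 + 1, L = 0, M = 7/sqrt(49*u^2 + 49*v^2 + 1), N = 0, assemble
  H = (EN − 2FM + GL) / (2(EG − F²)) = -343*u*v/(49*u^2 + 49*v^2 + 1)^(3/2).
At (u, v) = (3, 3/2): H = -12348/103823.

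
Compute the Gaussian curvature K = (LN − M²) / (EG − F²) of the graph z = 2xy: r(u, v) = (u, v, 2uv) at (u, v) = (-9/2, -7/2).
K = -4/17161

Coefficients of the first fundamental form: E = 4*v^2 + 1, F = 4*u*v, G = 4*u^2 + 1.
Coefficients of the second fundamental form: L = 0, M = 2/sqrt(4*u^2 + 4*v^2 + 1), N = 0.
Assemble K = (LN − M²)/(EG − F²) = -4/(16*u^4 + 32*u^2*v^2 + 8*u^2 + 16*v^4 + 8*v^2 + 1). At (u, v) = (-9/2, -7/2): K = -4/17161.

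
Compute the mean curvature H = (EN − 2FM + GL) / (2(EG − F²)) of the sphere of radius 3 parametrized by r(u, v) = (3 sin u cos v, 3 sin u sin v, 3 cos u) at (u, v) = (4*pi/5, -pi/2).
H = -1/3

With E = 9, F = 0, G = 9*sin(u)^2, L = -3*sin(u)/Abs(sin(u)), M = 0, N = -3*sin(u)^3/Abs(sin(u)), assemble
  H = (EN − 2FM + GL) / (2(EG − F²)) = -sin(u)/(3*Abs(sin(u))).
At (u, v) = (4*pi/5, -pi/2): H = -1/3.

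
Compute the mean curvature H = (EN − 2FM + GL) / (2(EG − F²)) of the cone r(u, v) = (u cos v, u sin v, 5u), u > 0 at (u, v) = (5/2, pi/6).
H = sqrt(26)/26

With E = 26, F = 0, G = u^2, L = 0, M = 0, N = 5*sqrt(26)*u^2/(26*Abs(u)), assemble
  H = (EN − 2FM + GL) / (2(EG − F²)) = 5*sqrt(26)/(52*Abs(u)).
At (u, v) = (5/2, pi/6): H = sqrt(26)/26.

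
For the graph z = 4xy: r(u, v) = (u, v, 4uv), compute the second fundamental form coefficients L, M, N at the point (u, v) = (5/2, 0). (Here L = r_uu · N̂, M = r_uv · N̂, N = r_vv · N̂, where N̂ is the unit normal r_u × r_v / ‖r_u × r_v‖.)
L = 0;  M = 4*sqrt(101)/101;  N = 0

Compute the unit normal N̂(u, v) = (-4*v/sqrt(16*u^2 + 16*v^2 + 1), -4*u/sqrt(16*u^2 + 16*v^2 + 1), 1/sqrt(16*u^2 + 16*v^2 + 1)), and the second partials r_uu, r_uv, r_vv. Take dot products:
  L(u, v) = r_uu · N̂ = 0,
  M(u, v) = r_uv · N̂ = 4/sqrt(16*u^2 + 16*v^2 + 1),
  N(u, v) = r_vv · N̂ = 0.
Evaluating at (u, v) = (5/2, 0):
  L = 0, M = 4*sqrt(101)/101, N = 0.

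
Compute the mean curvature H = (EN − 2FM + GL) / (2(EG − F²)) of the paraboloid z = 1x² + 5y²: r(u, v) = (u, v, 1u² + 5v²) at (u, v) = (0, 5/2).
H = 631*sqrt(626)/391876

With E = 4*u^2 + 1, F = 20*u*v, G = 100*v^2 + 1, L = 2/sqrt(4*u^2 + 100*v^2 + 1), M = 0, N = 10/sqrt(4*u^2 + 100*v^2 + 1), assemble
  H = (EN − 2FM + GL) / (2(EG − F²)) = 2*(10*u^2 + 50*v^2 + 3)/(4*u^2 + 100*v^2 + 1)^(3/2).
At (u, v) = (0, 5/2): H = 631*sqrt(626)/391876.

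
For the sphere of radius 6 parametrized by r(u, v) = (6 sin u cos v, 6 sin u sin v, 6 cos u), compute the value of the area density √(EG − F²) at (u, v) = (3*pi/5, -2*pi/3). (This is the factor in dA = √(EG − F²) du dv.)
√(EG − F²)|_{(3*pi/5, -2*pi/3)} = 9*sqrt(2*sqrt(5) + 10)

E = 36, F = 0, G = 36*sin(u)^2, so EG − F² = 1296*sin(u)^2. Taking the positive square root: √(EG − F²) = 36*Abs(sin(u)). At (u, v) = (3*pi/5, -2*pi/3): 9*sqrt(2*sqrt(5) + 10).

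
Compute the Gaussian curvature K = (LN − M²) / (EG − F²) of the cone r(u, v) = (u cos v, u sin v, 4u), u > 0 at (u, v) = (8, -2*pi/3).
K = 0

Coefficients of the first fundamental form: E = 17, F = 0, G = u^2.
Coefficients of the second fundamental form: L = 0, M = 0, N = 4*sqrt(17)*u^2/(17*Abs(u)).
Assemble K = (LN − M²)/(EG − F²) = 0. At (u, v) = (8, -2*pi/3): K = 0.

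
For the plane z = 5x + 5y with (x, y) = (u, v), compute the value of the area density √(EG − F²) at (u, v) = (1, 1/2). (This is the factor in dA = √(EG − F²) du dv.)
√(EG − F²)|_{(1, 1/2)} = sqrt(51)

E = 26, F = 25, G = 26, so EG − F² = 51. Taking the positive square root: √(EG − F²) = sqrt(51). At (u, v) = (1, 1/2): sqrt(51).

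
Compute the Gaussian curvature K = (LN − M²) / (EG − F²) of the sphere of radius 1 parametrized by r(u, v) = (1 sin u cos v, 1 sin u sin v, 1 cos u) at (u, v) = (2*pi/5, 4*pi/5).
K = 1

Coefficients of the first fundamental form: E = 1, F = 0, G = sin(u)^2.
Coefficients of the second fundamental form: L = -sin(u)/Abs(sin(u)), M = 0, N = -sin(u)^3/Abs(sin(u)).
Assemble K = (LN − M²)/(EG − F²) = 1. At (u, v) = (2*pi/5, 4*pi/5): K = 1.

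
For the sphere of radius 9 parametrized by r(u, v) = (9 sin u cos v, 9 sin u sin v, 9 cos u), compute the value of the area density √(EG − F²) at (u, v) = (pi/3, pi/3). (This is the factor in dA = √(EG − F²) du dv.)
√(EG − F²)|_{(pi/3, pi/3)} = 81*sqrt(3)/2

E = 81, F = 0, G = 81*sin(u)^2, so EG − F² = 6561*sin(u)^2. Taking the positive square root: √(EG − F²) = 81*Abs(sin(u)). At (u, v) = (pi/3, pi/3): 81*sqrt(3)/2.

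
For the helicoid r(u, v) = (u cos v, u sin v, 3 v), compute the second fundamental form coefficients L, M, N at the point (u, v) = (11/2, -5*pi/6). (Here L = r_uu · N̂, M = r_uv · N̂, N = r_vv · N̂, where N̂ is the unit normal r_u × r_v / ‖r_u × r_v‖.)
L = 0;  M = -6*sqrt(157)/157;  N = 0

Compute the unit normal N̂(u, v) = (3*sin(v)/sqrt(u^2 + 9), -3*cos(v)/sqrt(u^2 + 9), u/sqrt(u^2 + 9)), and the second partials r_uu, r_uv, r_vv. Take dot products:
  L(u, v) = r_uu · N̂ = 0,
  M(u, v) = r_uv · N̂ = -3/sqrt(u^2 + 9),
  N(u, v) = r_vv · N̂ = 0.
Evaluating at (u, v) = (11/2, -5*pi/6):
  L = 0, M = -6*sqrt(157)/157, N = 0.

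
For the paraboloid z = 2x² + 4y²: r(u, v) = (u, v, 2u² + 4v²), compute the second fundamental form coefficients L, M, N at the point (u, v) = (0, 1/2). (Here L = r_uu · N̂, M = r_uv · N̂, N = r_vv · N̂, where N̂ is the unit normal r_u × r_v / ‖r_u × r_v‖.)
L = 4*sqrt(17)/17;  M = 0;  N = 8*sqrt(17)/17

Compute the unit normal N̂(u, v) = (-4*u/sqrt(16*u^2 + 64*v^2 + 1), -8*v/sqrt(16*u^2 + 64*v^2 + 1), 1/sqrt(16*u^2 + 64*v^2 + 1)), and the second partials r_uu, r_uv, r_vv. Take dot products:
  L(u, v) = r_uu · N̂ = 4/sqrt(16*u^2 + 64*v^2 + 1),
  M(u, v) = r_uv · N̂ = 0,
  N(u, v) = r_vv · N̂ = 8/sqrt(16*u^2 + 64*v^2 + 1).
Evaluating at (u, v) = (0, 1/2):
  L = 4*sqrt(17)/17, M = 0, N = 8*sqrt(17)/17.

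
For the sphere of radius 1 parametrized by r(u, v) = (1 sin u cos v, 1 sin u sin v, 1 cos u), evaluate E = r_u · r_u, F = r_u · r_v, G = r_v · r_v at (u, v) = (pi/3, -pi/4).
E = 1;  F = 0;  G = 3/4

Partials: r_u = (cos(u)*cos(v), sin(v)*cos(u), -sin(u)), r_v = (-sin(u)*sin(v), sin(u)*cos(v), 0). As functions of (u, v):
  E = r_u · r_u = 1,
  F = r_u · r_v = 0,
  G = r_v · r_v = sin(u)^2.
Evaluating at (u, v) = (pi/3, -pi/4): E = 1, F = 0, G = 3/4.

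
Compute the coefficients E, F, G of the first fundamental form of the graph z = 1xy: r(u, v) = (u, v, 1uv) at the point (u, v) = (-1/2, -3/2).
E = 13/4;  F = 3/4;  G = 5/4

Partials: r_u = (1, 0, v), r_v = (0, 1, u). As functions of (u, v):
  E = r_u · r_u = v^2 + 1,
  F = r_u · r_v = u*v,
  G = r_v · r_v = u^2 + 1.
Evaluating at (u, v) = (-1/2, -3/2): E = 13/4, F = 3/4, G = 5/4.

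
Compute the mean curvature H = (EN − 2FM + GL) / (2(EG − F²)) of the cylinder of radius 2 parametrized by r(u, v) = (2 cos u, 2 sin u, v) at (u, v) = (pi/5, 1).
H = -1/4

With E = 4, F = 0, G = 1, L = -2, M = 0, N = 0, assemble
  H = (EN − 2FM + GL) / (2(EG − F²)) = -1/4.
At (u, v) = (pi/5, 1): H = -1/4.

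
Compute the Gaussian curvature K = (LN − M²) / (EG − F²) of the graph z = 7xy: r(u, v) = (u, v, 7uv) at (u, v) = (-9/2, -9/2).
K = -196/15768841

Coefficients of the first fundamental form: E = 49*v^2 + 1, F = 49*u*v, G = 49*u^2 + 1.
Coefficients of the second fundamental form: L = 0, M = 7/sqrt(49*u^2 + 49*v^2 + 1), N = 0.
Assemble K = (LN − M²)/(EG − F²) = -49/(2401*u^4 + 4802*u^2*v^2 + 98*u^2 + 2401*v^4 + 98*v^2 + 1). At (u, v) = (-9/2, -9/2): K = -196/15768841.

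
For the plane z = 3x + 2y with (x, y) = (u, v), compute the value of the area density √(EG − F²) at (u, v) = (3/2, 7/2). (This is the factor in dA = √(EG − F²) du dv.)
√(EG − F²)|_{(3/2, 7/2)} = sqrt(14)

E = 10, F = 6, G = 5, so EG − F² = 14. Taking the positive square root: √(EG − F²) = sqrt(14). At (u, v) = (3/2, 7/2): sqrt(14).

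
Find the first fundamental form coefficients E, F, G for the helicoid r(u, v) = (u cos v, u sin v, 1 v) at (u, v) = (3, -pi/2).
E = 1;  F = 0;  G = 10

Partials: r_u = (cos(v), sin(v), 0), r_v = (-u*sin(v), u*cos(v), 1). As functions of (u, v):
  E = r_u · r_u = 1,
  F = r_u · r_v = 0,
  G = r_v · r_v = u^2 + 1.
Evaluating at (u, v) = (3, -pi/2): E = 1, F = 0, G = 10.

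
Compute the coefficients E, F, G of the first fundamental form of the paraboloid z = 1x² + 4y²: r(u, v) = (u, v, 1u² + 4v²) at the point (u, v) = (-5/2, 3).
E = 26;  F = -120;  G = 577

Partials: r_u = (1, 0, 2*u), r_v = (0, 1, 8*v). As functions of (u, v):
  E = r_u · r_u = 4*u^2 + 1,
  F = r_u · r_v = 16*u*v,
  G = r_v · r_v = 64*v^2 + 1.
Evaluating at (u, v) = (-5/2, 3): E = 26, F = -120, G = 577.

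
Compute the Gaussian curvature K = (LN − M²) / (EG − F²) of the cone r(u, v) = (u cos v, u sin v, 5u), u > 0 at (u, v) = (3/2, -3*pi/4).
K = 0

Coefficients of the first fundamental form: E = 26, F = 0, G = u^2.
Coefficients of the second fundamental form: L = 0, M = 0, N = 5*sqrt(26)*u^2/(26*Abs(u)).
Assemble K = (LN − M²)/(EG − F²) = 0. At (u, v) = (3/2, -3*pi/4): K = 0.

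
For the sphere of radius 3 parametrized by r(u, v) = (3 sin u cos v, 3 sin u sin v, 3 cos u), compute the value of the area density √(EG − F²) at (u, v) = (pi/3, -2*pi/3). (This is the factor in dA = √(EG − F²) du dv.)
√(EG − F²)|_{(pi/3, -2*pi/3)} = 9*sqrt(3)/2

E = 9, F = 0, G = 9*sin(u)^2, so EG − F² = 81*sin(u)^2. Taking the positive square root: √(EG − F²) = 9*Abs(sin(u)). At (u, v) = (pi/3, -2*pi/3): 9*sqrt(3)/2.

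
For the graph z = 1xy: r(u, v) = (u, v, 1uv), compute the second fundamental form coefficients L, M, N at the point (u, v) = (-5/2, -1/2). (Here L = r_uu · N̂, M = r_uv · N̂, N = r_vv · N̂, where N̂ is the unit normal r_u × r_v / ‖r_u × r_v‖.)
L = 0;  M = sqrt(30)/15;  N = 0

Compute the unit normal N̂(u, v) = (-v/sqrt(u^2 + v^2 + 1), -u/sqrt(u^2 + v^2 + 1), 1/sqrt(u^2 + v^2 + 1)), and the second partials r_uu, r_uv, r_vv. Take dot products:
  L(u, v) = r_uu · N̂ = 0,
  M(u, v) = r_uv · N̂ = 1/sqrt(u^2 + v^2 + 1),
  N(u, v) = r_vv · N̂ = 0.
Evaluating at (u, v) = (-5/2, -1/2):
  L = 0, M = sqrt(30)/15, N = 0.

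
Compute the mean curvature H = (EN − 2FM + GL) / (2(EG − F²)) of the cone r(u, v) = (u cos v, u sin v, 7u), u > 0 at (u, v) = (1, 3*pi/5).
H = 7*sqrt(2)/20

With E = 50, F = 0, G = u^2, L = 0, M = 0, N = 7*sqrt(2)*u^2/(10*Abs(u)), assemble
  H = (EN − 2FM + GL) / (2(EG − F²)) = 7*sqrt(2)/(20*Abs(u)).
At (u, v) = (1, 3*pi/5): H = 7*sqrt(2)/20.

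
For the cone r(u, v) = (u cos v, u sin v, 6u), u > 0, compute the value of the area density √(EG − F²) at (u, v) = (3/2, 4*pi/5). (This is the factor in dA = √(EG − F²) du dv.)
√(EG − F²)|_{(3/2, 4*pi/5)} = 3*sqrt(37)/2

E = 37, F = 0, G = u^2, so EG − F² = 37*u^2. Taking the positive square root: √(EG − F²) = sqrt(37)*Abs(u). At (u, v) = (3/2, 4*pi/5): 3*sqrt(37)/2.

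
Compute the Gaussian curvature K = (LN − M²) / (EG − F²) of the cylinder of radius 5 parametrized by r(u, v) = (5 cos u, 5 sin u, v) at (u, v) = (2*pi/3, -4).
K = 0

Coefficients of the first fundamental form: E = 25, F = 0, G = 1.
Coefficients of the second fundamental form: L = -5, M = 0, N = 0.
Assemble K = (LN − M²)/(EG − F²) = 0. At (u, v) = (2*pi/3, -4): K = 0.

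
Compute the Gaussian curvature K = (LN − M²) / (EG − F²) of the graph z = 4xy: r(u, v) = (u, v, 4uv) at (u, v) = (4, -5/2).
K = -16/127449

Coefficients of the first fundamental form: E = 16*v^2 + 1, F = 16*u*v, G = 16*u^2 + 1.
Coefficients of the second fundamental form: L = 0, M = 4/sqrt(16*u^2 + 16*v^2 + 1), N = 0.
Assemble K = (LN − M²)/(EG − F²) = -16/(256*u^4 + 512*u^2*v^2 + 32*u^2 + 256*v^4 + 32*v^2 + 1). At (u, v) = (4, -5/2): K = -16/127449.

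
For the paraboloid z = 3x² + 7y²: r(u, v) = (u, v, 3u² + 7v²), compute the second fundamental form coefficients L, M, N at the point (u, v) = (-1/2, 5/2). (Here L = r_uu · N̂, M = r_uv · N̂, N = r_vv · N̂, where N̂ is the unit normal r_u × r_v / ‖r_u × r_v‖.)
L = 6*sqrt(1235)/1235;  M = 0;  N = 14*sqrt(1235)/1235

Compute the unit normal N̂(u, v) = (-6*u/sqrt(36*u^2 + 196*v^2 + 1), -14*v/sqrt(36*u^2 + 196*v^2 + 1), 1/sqrt(36*u^2 + 196*v^2 + 1)), and the second partials r_uu, r_uv, r_vv. Take dot products:
  L(u, v) = r_uu · N̂ = 6/sqrt(36*u^2 + 196*v^2 + 1),
  M(u, v) = r_uv · N̂ = 0,
  N(u, v) = r_vv · N̂ = 14/sqrt(36*u^2 + 196*v^2 + 1).
Evaluating at (u, v) = (-1/2, 5/2):
  L = 6*sqrt(1235)/1235, M = 0, N = 14*sqrt(1235)/1235.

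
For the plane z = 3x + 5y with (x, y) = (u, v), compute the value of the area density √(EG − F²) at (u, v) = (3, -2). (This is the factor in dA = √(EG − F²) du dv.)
√(EG − F²)|_{(3, -2)} = sqrt(35)

E = 10, F = 15, G = 26, so EG − F² = 35. Taking the positive square root: √(EG − F²) = sqrt(35). At (u, v) = (3, -2): sqrt(35).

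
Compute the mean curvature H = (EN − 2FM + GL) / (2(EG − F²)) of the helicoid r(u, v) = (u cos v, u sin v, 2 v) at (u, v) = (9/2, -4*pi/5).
H = 0

With E = 1, F = 0, G = u^2 + 4, L = 0, M = -2/sqrt(u^2 + 4), N = 0, assemble
  H = (EN − 2FM + GL) / (2(EG − F²)) = 0.
At (u, v) = (9/2, -4*pi/5): H = 0.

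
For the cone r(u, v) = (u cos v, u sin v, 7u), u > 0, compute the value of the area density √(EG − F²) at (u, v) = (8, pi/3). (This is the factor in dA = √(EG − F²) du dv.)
√(EG − F²)|_{(8, pi/3)} = 40*sqrt(2)

E = 50, F = 0, G = u^2, so EG − F² = 50*u^2. Taking the positive square root: √(EG − F²) = 5*sqrt(2)*Abs(u). At (u, v) = (8, pi/3): 40*sqrt(2).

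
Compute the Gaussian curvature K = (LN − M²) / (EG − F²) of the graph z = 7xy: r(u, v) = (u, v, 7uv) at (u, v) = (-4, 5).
K = -49/4040100

Coefficients of the first fundamental form: E = 49*v^2 + 1, F = 49*u*v, G = 49*u^2 + 1.
Coefficients of the second fundamental form: L = 0, M = 7/sqrt(49*u^2 + 49*v^2 + 1), N = 0.
Assemble K = (LN − M²)/(EG − F²) = -49/(2401*u^4 + 4802*u^2*v^2 + 98*u^2 + 2401*v^4 + 98*v^2 + 1). At (u, v) = (-4, 5): K = -49/4040100.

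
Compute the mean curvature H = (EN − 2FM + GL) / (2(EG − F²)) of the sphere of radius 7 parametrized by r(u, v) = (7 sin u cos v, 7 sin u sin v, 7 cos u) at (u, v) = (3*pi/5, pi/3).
H = -1/7

With E = 49, F = 0, G = 49*sin(u)^2, L = -7*sin(u)/Abs(sin(u)), M = 0, N = -7*sin(u)^3/Abs(sin(u)), assemble
  H = (EN − 2FM + GL) / (2(EG − F²)) = -sin(u)/(7*Abs(sin(u))).
At (u, v) = (3*pi/5, pi/3): H = -1/7.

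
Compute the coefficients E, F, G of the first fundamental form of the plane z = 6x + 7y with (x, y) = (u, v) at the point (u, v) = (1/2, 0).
E = 37;  F = 42;  G = 50

Partials: r_u = (1, 0, 6), r_v = (0, 1, 7). As functions of (u, v):
  E = r_u · r_u = 37,
  F = r_u · r_v = 42,
  G = r_v · r_v = 50.
Evaluating at (u, v) = (1/2, 0): E = 37, F = 42, G = 50.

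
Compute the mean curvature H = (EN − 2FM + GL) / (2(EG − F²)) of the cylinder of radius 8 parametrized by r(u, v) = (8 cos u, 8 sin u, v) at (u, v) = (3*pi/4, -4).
H = -1/16

With E = 64, F = 0, G = 1, L = -8, M = 0, N = 0, assemble
  H = (EN − 2FM + GL) / (2(EG − F²)) = -1/16.
At (u, v) = (3*pi/4, -4): H = -1/16.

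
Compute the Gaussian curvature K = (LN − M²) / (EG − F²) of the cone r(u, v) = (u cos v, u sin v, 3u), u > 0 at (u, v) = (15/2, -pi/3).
K = 0

Coefficients of the first fundamental form: E = 10, F = 0, G = u^2.
Coefficients of the second fundamental form: L = 0, M = 0, N = 3*sqrt(10)*u^2/(10*Abs(u)).
Assemble K = (LN − M²)/(EG − F²) = 0. At (u, v) = (15/2, -pi/3): K = 0.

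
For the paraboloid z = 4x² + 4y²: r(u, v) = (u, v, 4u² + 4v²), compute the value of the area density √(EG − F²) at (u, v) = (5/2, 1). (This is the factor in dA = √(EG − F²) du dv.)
√(EG − F²)|_{(5/2, 1)} = sqrt(465)

E = 64*u^2 + 1, F = 64*u*v, G = 64*v^2 + 1, so EG − F² = 64*u^2 + 64*v^2 + 1. Taking the positive square root: √(EG − F²) = sqrt(64*u^2 + 64*v^2 + 1). At (u, v) = (5/2, 1): sqrt(465).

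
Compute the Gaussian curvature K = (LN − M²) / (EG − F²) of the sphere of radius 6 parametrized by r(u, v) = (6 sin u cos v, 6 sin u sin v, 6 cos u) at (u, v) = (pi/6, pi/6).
K = 1/36

Coefficients of the first fundamental form: E = 36, F = 0, G = 36*sin(u)^2.
Coefficients of the second fundamental form: L = -6*sin(u)/Abs(sin(u)), M = 0, N = -6*sin(u)^3/Abs(sin(u)).
Assemble K = (LN − M²)/(EG − F²) = 1/36. At (u, v) = (pi/6, pi/6): K = 1/36.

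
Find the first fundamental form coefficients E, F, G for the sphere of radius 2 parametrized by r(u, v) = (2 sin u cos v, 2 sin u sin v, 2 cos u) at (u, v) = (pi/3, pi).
E = 4;  F = 0;  G = 3

Partials: r_u = (2*cos(u)*cos(v), 2*sin(v)*cos(u), -2*sin(u)), r_v = (-2*sin(u)*sin(v), 2*sin(u)*cos(v), 0). As functions of (u, v):
  E = r_u · r_u = 4,
  F = r_u · r_v = 0,
  G = r_v · r_v = 4*sin(u)^2.
Evaluating at (u, v) = (pi/3, pi): E = 4, F = 0, G = 3.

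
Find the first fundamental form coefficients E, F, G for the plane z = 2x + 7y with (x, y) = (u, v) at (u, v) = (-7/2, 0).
E = 5;  F = 14;  G = 50

Partials: r_u = (1, 0, 2), r_v = (0, 1, 7). As functions of (u, v):
  E = r_u · r_u = 5,
  F = r_u · r_v = 14,
  G = r_v · r_v = 50.
Evaluating at (u, v) = (-7/2, 0): E = 5, F = 14, G = 50.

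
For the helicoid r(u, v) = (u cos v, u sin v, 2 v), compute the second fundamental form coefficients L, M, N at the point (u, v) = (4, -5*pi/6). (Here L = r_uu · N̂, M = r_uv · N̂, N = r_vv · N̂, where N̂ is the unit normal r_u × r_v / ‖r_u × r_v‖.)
L = 0;  M = -sqrt(5)/5;  N = 0

Compute the unit normal N̂(u, v) = (2*sin(v)/sqrt(u^2 + 4), -2*cos(v)/sqrt(u^2 + 4), u/sqrt(u^2 + 4)), and the second partials r_uu, r_uv, r_vv. Take dot products:
  L(u, v) = r_uu · N̂ = 0,
  M(u, v) = r_uv · N̂ = -2/sqrt(u^2 + 4),
  N(u, v) = r_vv · N̂ = 0.
Evaluating at (u, v) = (4, -5*pi/6):
  L = 0, M = -sqrt(5)/5, N = 0.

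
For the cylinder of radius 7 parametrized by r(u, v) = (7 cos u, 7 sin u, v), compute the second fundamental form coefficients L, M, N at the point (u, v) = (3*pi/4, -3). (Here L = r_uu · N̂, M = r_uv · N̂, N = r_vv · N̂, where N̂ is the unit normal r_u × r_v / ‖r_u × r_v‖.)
L = -7;  M = 0;  N = 0

Compute the unit normal N̂(u, v) = (cos(u), sin(u), 0), and the second partials r_uu, r_uv, r_vv. Take dot products:
  L(u, v) = r_uu · N̂ = -7,
  M(u, v) = r_uv · N̂ = 0,
  N(u, v) = r_vv · N̂ = 0.
Evaluating at (u, v) = (3*pi/4, -3):
  L = -7, M = 0, N = 0.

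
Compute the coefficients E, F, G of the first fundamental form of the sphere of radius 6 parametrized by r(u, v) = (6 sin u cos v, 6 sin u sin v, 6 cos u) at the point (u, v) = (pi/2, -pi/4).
E = 36;  F = 0;  G = 36

Partials: r_u = (6*cos(u)*cos(v), 6*sin(v)*cos(u), -6*sin(u)), r_v = (-6*sin(u)*sin(v), 6*sin(u)*cos(v), 0). As functions of (u, v):
  E = r_u · r_u = 36,
  F = r_u · r_v = 0,
  G = r_v · r_v = 36*sin(u)^2.
Evaluating at (u, v) = (pi/2, -pi/4): E = 36, F = 0, G = 36.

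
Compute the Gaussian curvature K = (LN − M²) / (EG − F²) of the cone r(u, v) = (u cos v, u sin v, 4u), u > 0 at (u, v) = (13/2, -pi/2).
K = 0

Coefficients of the first fundamental form: E = 17, F = 0, G = u^2.
Coefficients of the second fundamental form: L = 0, M = 0, N = 4*sqrt(17)*u^2/(17*Abs(u)).
Assemble K = (LN − M²)/(EG − F²) = 0. At (u, v) = (13/2, -pi/2): K = 0.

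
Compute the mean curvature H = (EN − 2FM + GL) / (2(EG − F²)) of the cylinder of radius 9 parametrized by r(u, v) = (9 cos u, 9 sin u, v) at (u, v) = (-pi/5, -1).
H = -1/18

With E = 81, F = 0, G = 1, L = -9, M = 0, N = 0, assemble
  H = (EN − 2FM + GL) / (2(EG − F²)) = -1/18.
At (u, v) = (-pi/5, -1): H = -1/18.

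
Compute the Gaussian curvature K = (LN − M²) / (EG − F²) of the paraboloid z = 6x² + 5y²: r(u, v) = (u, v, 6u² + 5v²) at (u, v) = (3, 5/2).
K = 30/923521

Coefficients of the first fundamental form: E = 144*u^2 + 1, F = 120*u*v, G = 100*v^2 + 1.
Coefficients of the second fundamental form: L = 12/sqrt(144*u^2 + 100*v^2 + 1), M = 0, N = 10/sqrt(144*u^2 + 100*v^2 + 1).
Assemble K = (LN − M²)/(EG − F²) = 120/(20736*u^4 + 28800*u^2*v^2 + 288*u^2 + 10000*v^4 + 200*v^2 + 1). At (u, v) = (3, 5/2): K = 30/923521.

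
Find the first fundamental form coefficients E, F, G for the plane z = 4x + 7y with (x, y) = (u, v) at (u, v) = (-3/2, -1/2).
E = 17;  F = 28;  G = 50

Partials: r_u = (1, 0, 4), r_v = (0, 1, 7). As functions of (u, v):
  E = r_u · r_u = 17,
  F = r_u · r_v = 28,
  G = r_v · r_v = 50.
Evaluating at (u, v) = (-3/2, -1/2): E = 17, F = 28, G = 50.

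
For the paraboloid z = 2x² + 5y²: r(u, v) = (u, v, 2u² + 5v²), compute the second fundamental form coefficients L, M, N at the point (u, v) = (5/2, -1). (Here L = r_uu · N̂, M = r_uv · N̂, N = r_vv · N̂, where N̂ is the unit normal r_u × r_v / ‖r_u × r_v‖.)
L = 4*sqrt(201)/201;  M = 0;  N = 10*sqrt(201)/201

Compute the unit normal N̂(u, v) = (-4*u/sqrt(16*u^2 + 100*v^2 + 1), -10*v/sqrt(16*u^2 + 100*v^2 + 1), 1/sqrt(16*u^2 + 100*v^2 + 1)), and the second partials r_uu, r_uv, r_vv. Take dot products:
  L(u, v) = r_uu · N̂ = 4/sqrt(16*u^2 + 100*v^2 + 1),
  M(u, v) = r_uv · N̂ = 0,
  N(u, v) = r_vv · N̂ = 10/sqrt(16*u^2 + 100*v^2 + 1).
Evaluating at (u, v) = (5/2, -1):
  L = 4*sqrt(201)/201, M = 0, N = 10*sqrt(201)/201.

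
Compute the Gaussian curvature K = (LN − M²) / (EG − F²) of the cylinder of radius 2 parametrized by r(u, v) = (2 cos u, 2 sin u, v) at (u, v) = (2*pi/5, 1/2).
K = 0

Coefficients of the first fundamental form: E = 4, F = 0, G = 1.
Coefficients of the second fundamental form: L = -2, M = 0, N = 0.
Assemble K = (LN − M²)/(EG − F²) = 0. At (u, v) = (2*pi/5, 1/2): K = 0.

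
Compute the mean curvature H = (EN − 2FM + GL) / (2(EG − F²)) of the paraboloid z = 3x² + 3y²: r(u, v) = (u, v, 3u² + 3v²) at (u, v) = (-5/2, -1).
H = 789*sqrt(262)/68644

With E = 36*u^2 + 1, F = 36*u*v, G = 36*v^2 + 1, L = 6/sqrt(36*u^2 + 36*v^2 + 1), M = 0, N = 6/sqrt(36*u^2 + 36*v^2 + 1), assemble
  H = (EN − 2FM + GL) / (2(EG − F²)) = 6*(18*u^2 + 18*v^2 + 1)/(36*u^2 + 36*v^2 + 1)^(3/2).
At (u, v) = (-5/2, -1): H = 789*sqrt(262)/68644.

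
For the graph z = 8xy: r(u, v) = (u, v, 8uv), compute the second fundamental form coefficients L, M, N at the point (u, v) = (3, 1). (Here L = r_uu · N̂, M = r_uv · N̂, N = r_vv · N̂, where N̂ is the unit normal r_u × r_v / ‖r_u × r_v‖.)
L = 0;  M = 8*sqrt(641)/641;  N = 0

Compute the unit normal N̂(u, v) = (-8*v/sqrt(64*u^2 + 64*v^2 + 1), -8*u/sqrt(64*u^2 + 64*v^2 + 1), 1/sqrt(64*u^2 + 64*v^2 + 1)), and the second partials r_uu, r_uv, r_vv. Take dot products:
  L(u, v) = r_uu · N̂ = 0,
  M(u, v) = r_uv · N̂ = 8/sqrt(64*u^2 + 64*v^2 + 1),
  N(u, v) = r_vv · N̂ = 0.
Evaluating at (u, v) = (3, 1):
  L = 0, M = 8*sqrt(641)/641, N = 0.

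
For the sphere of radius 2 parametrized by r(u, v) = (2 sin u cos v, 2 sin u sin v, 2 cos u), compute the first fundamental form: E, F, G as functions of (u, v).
E = 4;  F = 0;  G = 4*sin(u)^2

Compute partials: r_u = (2*cos(u)*cos(v), 2*sin(v)*cos(u), -2*sin(u)), r_v = (-2*sin(u)*sin(v), 2*sin(u)*cos(v), 0). Then
  E = r_u · r_u = 4,
  F = r_u · r_v = 0,
  G = r_v · r_v = 4*sin(u)^2.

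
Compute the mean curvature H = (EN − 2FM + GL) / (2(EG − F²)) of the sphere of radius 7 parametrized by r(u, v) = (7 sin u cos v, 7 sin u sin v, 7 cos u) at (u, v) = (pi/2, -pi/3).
H = -1/7

With E = 49, F = 0, G = 49*sin(u)^2, L = -7*sin(u)/Abs(sin(u)), M = 0, N = -7*sin(u)^3/Abs(sin(u)), assemble
  H = (EN − 2FM + GL) / (2(EG − F²)) = -sin(u)/(7*Abs(sin(u))).
At (u, v) = (pi/2, -pi/3): H = -1/7.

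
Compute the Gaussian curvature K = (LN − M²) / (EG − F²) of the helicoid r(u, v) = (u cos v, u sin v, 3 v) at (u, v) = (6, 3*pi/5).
K = -1/225

Coefficients of the first fundamental form: E = 1, F = 0, G = u^2 + 9.
Coefficients of the second fundamental form: L = 0, M = -3/sqrt(u^2 + 9), N = 0.
Assemble K = (LN − M²)/(EG − F²) = -9/(u^2 + 9)^2. At (u, v) = (6, 3*pi/5): K = -1/225.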